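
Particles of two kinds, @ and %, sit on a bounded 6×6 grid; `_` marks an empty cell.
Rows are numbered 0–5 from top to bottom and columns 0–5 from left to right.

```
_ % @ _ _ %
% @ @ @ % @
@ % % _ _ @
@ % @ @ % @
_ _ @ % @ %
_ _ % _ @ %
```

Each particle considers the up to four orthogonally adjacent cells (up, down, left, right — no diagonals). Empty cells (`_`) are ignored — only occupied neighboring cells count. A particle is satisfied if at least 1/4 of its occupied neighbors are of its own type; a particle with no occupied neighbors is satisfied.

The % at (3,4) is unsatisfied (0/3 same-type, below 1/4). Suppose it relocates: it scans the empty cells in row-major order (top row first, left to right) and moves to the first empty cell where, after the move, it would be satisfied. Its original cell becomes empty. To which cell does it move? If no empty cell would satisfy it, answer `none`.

Vacating (3,4). Empty cells in order:
  (0,0): 2/2 same-type → satisfied — stop here.

(0,0)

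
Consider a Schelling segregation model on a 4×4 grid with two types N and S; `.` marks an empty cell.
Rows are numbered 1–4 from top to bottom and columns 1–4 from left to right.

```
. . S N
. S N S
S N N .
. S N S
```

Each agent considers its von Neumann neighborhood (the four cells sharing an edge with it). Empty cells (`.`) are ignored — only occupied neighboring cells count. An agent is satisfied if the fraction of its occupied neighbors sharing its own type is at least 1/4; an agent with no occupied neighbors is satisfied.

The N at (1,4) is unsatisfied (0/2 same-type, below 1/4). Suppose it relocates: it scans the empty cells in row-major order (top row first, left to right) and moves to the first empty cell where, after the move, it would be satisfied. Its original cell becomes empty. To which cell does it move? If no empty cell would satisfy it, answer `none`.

(1,1)

Vacating (1,4). Empty cells in order:
  (1,1): 0/0 same-type → satisfied — stop here.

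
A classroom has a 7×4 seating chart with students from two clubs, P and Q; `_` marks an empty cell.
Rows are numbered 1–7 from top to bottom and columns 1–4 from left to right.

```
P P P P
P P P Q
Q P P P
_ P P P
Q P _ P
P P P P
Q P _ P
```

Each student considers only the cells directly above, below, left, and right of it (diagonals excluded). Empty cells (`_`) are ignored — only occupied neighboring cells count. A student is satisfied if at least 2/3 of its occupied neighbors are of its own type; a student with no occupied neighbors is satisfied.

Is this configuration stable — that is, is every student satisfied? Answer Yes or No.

No

Row 1: (1,1)P 2/2 satisfied · (1,2)P 3/3 satisfied · (1,3)P 3/3 satisfied · (1,4)P 1/2 not
Row 2: (2,1)P 2/3 satisfied · (2,2)P 4/4 satisfied · (2,3)P 3/4 satisfied · (2,4)Q 0/3 not
Row 3: (3,1)Q 0/2 not · (3,2)P 3/4 satisfied · (3,3)P 4/4 satisfied · (3,4)P 2/3 satisfied
Row 4: (4,2)P 3/3 satisfied · (4,3)P 3/3 satisfied · (4,4)P 3/3 satisfied
Row 5: (5,1)Q 0/2 not · (5,2)P 2/3 satisfied · (5,4)P 2/2 satisfied
Row 6: (6,1)P 1/3 not · (6,2)P 4/4 satisfied · (6,3)P 2/2 satisfied · (6,4)P 3/3 satisfied
Row 7: (7,1)Q 0/2 not · (7,2)P 1/2 not · (7,4)P 1/1 satisfied
For instance (1,4) has only 1/2 same-type neighbors, below 2/3.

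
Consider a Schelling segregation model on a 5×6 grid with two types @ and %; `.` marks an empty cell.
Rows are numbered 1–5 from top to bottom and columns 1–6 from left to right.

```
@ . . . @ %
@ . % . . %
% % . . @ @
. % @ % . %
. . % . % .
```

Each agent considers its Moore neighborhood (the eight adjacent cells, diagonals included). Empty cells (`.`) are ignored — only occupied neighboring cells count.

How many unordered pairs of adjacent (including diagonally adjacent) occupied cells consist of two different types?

Scan each occupied cell's neighbors to the right and below (and the two forward diagonals) so each pair is counted once.
From row 1: 2 unlike of 4 pairs (running 2/4).
From row 2: 4 unlike of 5 pairs (running 6/9).
From row 3: 4 unlike of 8 pairs (running 10/17).
From row 4: 3 unlike of 7 pairs (running 13/24).
Total adjacent occupied pairs: 24; unlike-type pairs: 13.

13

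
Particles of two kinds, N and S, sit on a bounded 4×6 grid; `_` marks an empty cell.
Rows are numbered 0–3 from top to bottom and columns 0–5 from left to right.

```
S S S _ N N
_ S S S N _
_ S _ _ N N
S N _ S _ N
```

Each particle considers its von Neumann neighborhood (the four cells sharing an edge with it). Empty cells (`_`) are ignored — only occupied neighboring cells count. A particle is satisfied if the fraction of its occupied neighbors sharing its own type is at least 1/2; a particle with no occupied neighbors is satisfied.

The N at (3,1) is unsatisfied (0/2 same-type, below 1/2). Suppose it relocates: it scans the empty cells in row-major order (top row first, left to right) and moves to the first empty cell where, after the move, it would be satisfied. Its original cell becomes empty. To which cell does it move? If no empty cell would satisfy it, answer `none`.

Vacating (3,1). Empty cells in order:
  (0,3): 1/3 same-type → still unsatisfied.
  (1,0): 0/2 same-type → still unsatisfied.
  (1,5): 3/3 same-type → satisfied — stop here.

(1,5)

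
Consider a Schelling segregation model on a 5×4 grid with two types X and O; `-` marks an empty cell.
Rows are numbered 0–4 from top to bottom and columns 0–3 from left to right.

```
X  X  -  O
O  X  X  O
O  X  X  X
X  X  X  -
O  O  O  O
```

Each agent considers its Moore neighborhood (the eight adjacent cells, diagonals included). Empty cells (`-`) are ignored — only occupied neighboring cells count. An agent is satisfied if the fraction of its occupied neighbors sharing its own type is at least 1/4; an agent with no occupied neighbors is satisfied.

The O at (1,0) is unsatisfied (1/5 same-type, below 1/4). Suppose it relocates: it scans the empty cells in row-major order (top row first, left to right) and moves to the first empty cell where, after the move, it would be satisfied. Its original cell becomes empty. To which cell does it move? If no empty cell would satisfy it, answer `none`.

Vacating (1,0). Empty cells in order:
  (0,2): 2/5 same-type → satisfied — stop here.

(0,2)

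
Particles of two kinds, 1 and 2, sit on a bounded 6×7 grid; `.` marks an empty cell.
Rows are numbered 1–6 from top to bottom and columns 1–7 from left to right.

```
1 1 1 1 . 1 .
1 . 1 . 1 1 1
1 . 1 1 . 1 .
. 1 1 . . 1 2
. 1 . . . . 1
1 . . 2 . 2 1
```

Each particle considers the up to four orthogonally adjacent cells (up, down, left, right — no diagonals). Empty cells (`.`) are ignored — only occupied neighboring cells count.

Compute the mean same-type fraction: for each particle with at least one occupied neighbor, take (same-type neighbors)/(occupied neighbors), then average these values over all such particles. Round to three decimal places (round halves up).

0.841

Row 1: (1,1)1 2/2 · (1,2)1 2/2 · (1,3)1 3/3 · (1,4)1 1/1 · (1,6)1 1/1
Row 2: (2,1)1 2/2 · (2,3)1 2/2 · (2,5)1 1/1 · (2,6)1 4/4 · (2,7)1 1/1
Row 3: (3,1)1 1/1 · (3,3)1 3/3 · (3,4)1 1/1 · (3,6)1 2/2
Row 4: (4,2)1 2/2 · (4,3)1 2/2 · (4,6)1 1/2 · (4,7)2 0/2
Row 5: (5,2)1 1/1 · (5,7)1 1/2
Row 6: (6,1)1 — no occupied neighbors · (6,4)2 — no occupied neighbors · (6,6)2 0/1 · (6,7)1 1/2
Sum over 22 particles: 2/2 + 2/2 + 3/3 + 1/1 + 1/1 + 2/2 + 2/2 + 1/1 + 4/4 + 1/1 + 1/1 + 3/3 + 1/1 + 2/2 + 2/2 + 2/2 + 1/2 + 0/2 + 1/1 + 1/2 + 0/1 + 1/2 = 37/2; mean = 37/2 ÷ 22 = 37/44 = 0.840909… → 0.841.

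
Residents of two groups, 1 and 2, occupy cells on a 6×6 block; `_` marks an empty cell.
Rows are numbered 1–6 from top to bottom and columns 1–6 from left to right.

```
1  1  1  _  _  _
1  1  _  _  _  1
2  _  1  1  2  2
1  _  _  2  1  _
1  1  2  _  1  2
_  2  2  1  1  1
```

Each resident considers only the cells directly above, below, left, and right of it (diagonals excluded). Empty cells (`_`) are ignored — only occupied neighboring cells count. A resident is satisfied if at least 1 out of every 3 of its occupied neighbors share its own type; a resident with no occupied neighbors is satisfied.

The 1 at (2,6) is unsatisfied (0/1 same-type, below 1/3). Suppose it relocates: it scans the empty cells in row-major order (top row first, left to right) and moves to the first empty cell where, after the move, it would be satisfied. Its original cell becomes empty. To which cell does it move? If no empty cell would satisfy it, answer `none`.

Vacating (2,6). Empty cells in order:
  (1,4): 1/1 same-type → satisfied — stop here.

(1,4)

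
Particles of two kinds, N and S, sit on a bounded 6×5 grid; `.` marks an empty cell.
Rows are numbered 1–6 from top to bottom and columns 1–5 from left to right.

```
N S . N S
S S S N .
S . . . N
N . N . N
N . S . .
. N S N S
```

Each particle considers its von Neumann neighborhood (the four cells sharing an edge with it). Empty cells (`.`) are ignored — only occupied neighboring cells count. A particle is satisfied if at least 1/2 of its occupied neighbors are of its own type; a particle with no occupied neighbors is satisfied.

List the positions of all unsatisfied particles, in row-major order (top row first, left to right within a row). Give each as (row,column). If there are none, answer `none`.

(1,1), (1,5), (4,3), (6,2), (6,3), (6,4), (6,5)

Row 1: (1,1)N 0/2 not · (1,2)S 1/2 satisfied · (1,4)N 1/2 satisfied · (1,5)S 0/1 not
Row 2: (2,1)S 2/3 satisfied · (2,2)S 3/3 satisfied · (2,3)S 1/2 satisfied · (2,4)N 1/2 satisfied
Row 3: (3,1)S 1/2 satisfied · (3,5)N 1/1 satisfied
Row 4: (4,1)N 1/2 satisfied · (4,3)N 0/1 not · (4,5)N 1/1 satisfied
Row 5: (5,1)N 1/1 satisfied · (5,3)S 1/2 satisfied
Row 6: (6,2)N 0/1 not · (6,3)S 1/3 not · (6,4)N 0/2 not · (6,5)S 0/1 not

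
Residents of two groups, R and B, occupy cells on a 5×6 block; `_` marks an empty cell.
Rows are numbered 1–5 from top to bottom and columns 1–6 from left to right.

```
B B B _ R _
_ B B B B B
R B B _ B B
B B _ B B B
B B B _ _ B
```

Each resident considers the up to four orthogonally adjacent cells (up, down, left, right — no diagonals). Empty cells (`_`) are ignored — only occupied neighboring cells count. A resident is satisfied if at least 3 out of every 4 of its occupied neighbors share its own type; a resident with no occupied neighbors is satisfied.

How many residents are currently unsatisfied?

Row 1: (1,1)B 1/1 ok · (1,2)B 3/3 ok · (1,3)B 2/2 ok · (1,5)R 0/1 unhappy
Row 2: (2,2)B 3/3 ok · (2,3)B 4/4 ok · (2,4)B 2/2 ok · (2,5)B 3/4 ok · (2,6)B 2/2 ok
Row 3: (3,1)R 0/2 unhappy · (3,2)B 3/4 ok · (3,3)B 2/2 ok · (3,5)B 3/3 ok · (3,6)B 3/3 ok
Row 4: (4,1)B 2/3 unhappy · (4,2)B 3/3 ok · (4,4)B 1/1 ok · (4,5)B 3/3 ok · (4,6)B 3/3 ok
Row 5: (5,1)B 2/2 ok · (5,2)B 3/3 ok · (5,3)B 1/1 ok · (5,6)B 1/1 ok
Unsatisfied: (1,5), (3,1), (4,1) — 3 in total.

3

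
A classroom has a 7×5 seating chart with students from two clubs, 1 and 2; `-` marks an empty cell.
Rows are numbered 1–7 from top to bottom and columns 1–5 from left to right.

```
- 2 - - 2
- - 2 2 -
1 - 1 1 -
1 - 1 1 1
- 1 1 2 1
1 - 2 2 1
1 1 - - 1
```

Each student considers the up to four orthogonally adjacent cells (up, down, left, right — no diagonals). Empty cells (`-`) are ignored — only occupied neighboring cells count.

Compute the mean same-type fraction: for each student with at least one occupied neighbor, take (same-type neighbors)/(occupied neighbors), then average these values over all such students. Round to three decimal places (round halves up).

(1,2)2 — no occupied neighbors
(1,5)2 — no occupied neighbors
(2,3)2 1/2
(2,4)2 1/2
(3,1)1 1/1
(3,3)1 2/3
(3,4)1 2/3
(4,1)1 1/1
(4,3)1 3/3
(4,4)1 3/4
(4,5)1 2/2
(5,2)1 1/1
(5,3)1 2/4
(5,4)2 1/4
(5,5)1 2/3
(6,1)1 1/1
(6,3)2 1/2
(6,4)2 2/3
(6,5)1 2/3
(7,1)1 2/2
(7,2)1 1/1
(7,5)1 1/1
Sum over 20 students: 1/2 + 1/2 + 1/1 + 2/3 + 2/3 + 1/1 + 3/3 + 3/4 + 2/2 + 1/1 + 2/4 + 1/4 + 2/3 + 1/1 + 1/2 + 2/3 + 2/3 + 2/2 + 1/1 + 1/1 = 46/3; mean = 46/3 ÷ 20 = 23/30 = 0.766666… → 0.767.

0.767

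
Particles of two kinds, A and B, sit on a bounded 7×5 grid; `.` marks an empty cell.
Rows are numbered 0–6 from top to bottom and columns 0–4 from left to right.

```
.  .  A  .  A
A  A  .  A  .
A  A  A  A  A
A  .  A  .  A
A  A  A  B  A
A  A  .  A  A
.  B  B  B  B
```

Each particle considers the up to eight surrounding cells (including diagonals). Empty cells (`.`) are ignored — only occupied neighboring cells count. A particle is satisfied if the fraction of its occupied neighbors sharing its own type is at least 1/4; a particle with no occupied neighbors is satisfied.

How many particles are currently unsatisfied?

Row 0: (0,2)A 2/2 satisfied · (0,4)A 1/1 satisfied
Row 1: (1,0)A 3/3 satisfied · (1,1)A 5/5 satisfied · (1,3)A 5/5 satisfied
Row 2: (2,0)A 4/4 satisfied · (2,1)A 6/6 satisfied · (2,2)A 5/5 satisfied · (2,3)A 5/5 satisfied · (2,4)A 3/3 satisfied
Row 3: (3,0)A 4/4 satisfied · (3,2)A 5/6 satisfied · (3,4)A 3/4 satisfied
Row 4: (4,0)A 4/4 satisfied · (4,1)A 6/6 satisfied · (4,2)A 4/5 satisfied · (4,3)B 0/6 not · (4,4)A 3/4 satisfied
Row 5: (5,0)A 3/4 satisfied · (5,1)A 4/6 satisfied · (5,3)A 3/7 satisfied · (5,4)A 2/5 satisfied
Row 6: (6,1)B 1/3 satisfied · (6,2)B 2/4 satisfied · (6,3)B 2/4 satisfied · (6,4)B 1/3 satisfied
Unsatisfied: (4,3) — 1 in total.

1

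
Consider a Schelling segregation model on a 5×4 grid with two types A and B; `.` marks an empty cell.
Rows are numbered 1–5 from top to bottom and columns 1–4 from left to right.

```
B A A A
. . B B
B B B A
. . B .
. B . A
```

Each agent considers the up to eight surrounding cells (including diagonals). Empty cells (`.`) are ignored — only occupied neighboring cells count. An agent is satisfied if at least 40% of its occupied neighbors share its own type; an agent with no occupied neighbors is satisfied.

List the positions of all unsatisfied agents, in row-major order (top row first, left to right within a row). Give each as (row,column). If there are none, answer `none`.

Row 1: (1,1)B 0/1 not · (1,2)A 1/3 not · (1,3)A 2/4 satisfied · (1,4)A 1/3 not
Row 2: (2,3)B 3/7 satisfied · (2,4)B 2/5 satisfied
Row 3: (3,1)B 1/1 satisfied · (3,2)B 4/4 satisfied · (3,3)B 4/5 satisfied · (3,4)A 0/4 not
Row 4: (4,3)B 3/5 satisfied
Row 5: (5,2)B 1/1 satisfied · (5,4)A 0/1 not

(1,1), (1,2), (1,4), (3,4), (5,4)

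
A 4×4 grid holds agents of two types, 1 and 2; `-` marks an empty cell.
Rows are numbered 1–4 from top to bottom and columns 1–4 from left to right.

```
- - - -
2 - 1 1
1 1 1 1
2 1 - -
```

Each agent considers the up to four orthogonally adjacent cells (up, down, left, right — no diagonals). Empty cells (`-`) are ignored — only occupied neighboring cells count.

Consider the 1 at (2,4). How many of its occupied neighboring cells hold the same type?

Occupied neighbors of (2,4): (3,4)=1, (2,3)=1.
Same type (1): 2 of 2.

2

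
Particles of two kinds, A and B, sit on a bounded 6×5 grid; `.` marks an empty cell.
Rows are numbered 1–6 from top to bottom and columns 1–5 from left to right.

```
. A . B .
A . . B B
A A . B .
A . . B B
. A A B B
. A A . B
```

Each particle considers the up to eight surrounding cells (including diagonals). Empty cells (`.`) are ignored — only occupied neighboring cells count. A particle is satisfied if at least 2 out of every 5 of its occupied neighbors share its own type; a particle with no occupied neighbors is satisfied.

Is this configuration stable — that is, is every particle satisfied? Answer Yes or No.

Row 1: (1,2)A 1/1 ✓ · (1,4)B 2/2 ✓
Row 2: (2,1)A 3/3 ✓ · (2,4)B 3/3 ✓ · (2,5)B 3/3 ✓
Row 3: (3,1)A 3/3 ✓ · (3,2)A 3/3 ✓ · (3,4)B 4/4 ✓
Row 4: (4,1)A 3/3 ✓ · (4,4)B 4/5 ✓ · (4,5)B 4/4 ✓
Row 5: (5,2)A 4/4 ✓ · (5,3)A 3/5 ✓ · (5,4)B 4/6 ✓ · (5,5)B 4/4 ✓
Row 6: (6,2)A 3/3 ✓ · (6,3)A 3/4 ✓ · (6,5)B 2/2 ✓
All meet the threshold, so the configuration is stable.

Yes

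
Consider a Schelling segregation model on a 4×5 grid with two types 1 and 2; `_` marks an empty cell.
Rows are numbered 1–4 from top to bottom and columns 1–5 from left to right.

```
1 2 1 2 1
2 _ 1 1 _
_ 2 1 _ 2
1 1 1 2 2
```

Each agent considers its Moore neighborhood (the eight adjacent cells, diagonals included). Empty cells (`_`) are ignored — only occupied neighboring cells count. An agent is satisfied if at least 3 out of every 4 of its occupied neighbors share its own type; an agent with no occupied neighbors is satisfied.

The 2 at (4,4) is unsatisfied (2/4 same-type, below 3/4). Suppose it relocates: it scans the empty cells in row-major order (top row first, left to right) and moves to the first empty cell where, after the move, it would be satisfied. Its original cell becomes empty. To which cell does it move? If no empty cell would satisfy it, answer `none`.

Vacating (4,4). Empty cells in order:
  (2,2): 3/7 same-type → still unsatisfied.
  (2,5): 2/4 same-type → still unsatisfied.
  (3,1): 2/4 same-type → still unsatisfied.
  (3,4): 2/6 same-type → still unsatisfied.

none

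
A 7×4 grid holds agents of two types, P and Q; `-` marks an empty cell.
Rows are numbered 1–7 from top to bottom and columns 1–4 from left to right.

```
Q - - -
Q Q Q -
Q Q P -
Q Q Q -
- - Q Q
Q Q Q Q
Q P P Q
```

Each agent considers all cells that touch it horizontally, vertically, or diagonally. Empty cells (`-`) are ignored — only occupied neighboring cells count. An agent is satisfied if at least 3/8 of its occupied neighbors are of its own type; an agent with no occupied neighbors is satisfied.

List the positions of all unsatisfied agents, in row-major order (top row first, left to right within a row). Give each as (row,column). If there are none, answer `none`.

(1,1)Q 2/2 ✓
(2,1)Q 4/4 ✓
(2,2)Q 5/6 ✓
(2,3)Q 2/3 ✓
(3,1)Q 5/5 ✓
(3,2)Q 7/8 ✓
(3,3)P 0/5 ✗
(4,1)Q 3/3 ✓
(4,2)Q 5/6 ✓
(4,3)Q 4/5 ✓
(5,3)Q 6/6 ✓
(5,4)Q 4/4 ✓
(6,1)Q 2/3 ✓
(6,2)Q 4/6 ✓
(6,3)Q 5/7 ✓
(6,4)Q 4/5 ✓
(7,1)Q 2/3 ✓
(7,2)P 1/5 ✗
(7,3)P 1/5 ✗
(7,4)Q 2/3 ✓

(3,3), (7,2), (7,3)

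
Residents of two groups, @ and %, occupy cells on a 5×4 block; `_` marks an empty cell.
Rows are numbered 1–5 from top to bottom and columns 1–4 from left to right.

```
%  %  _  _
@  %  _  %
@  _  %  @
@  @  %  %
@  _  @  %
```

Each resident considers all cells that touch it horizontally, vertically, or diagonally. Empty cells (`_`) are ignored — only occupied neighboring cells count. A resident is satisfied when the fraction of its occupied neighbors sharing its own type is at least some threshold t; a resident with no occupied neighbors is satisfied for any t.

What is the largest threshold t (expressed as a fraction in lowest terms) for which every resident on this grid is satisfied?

Row 1: (1,1)% 2/3 · (1,2)% 2/3
Row 2: (2,1)@ 1/4 · (2,2)% 3/5 · (2,4)% 1/2
Row 3: (3,1)@ 3/4 · (3,3)% 4/6 · (3,4)@ 0/4
Row 4: (4,1)@ 3/3 · (4,2)@ 4/6 · (4,3)% 3/6 · (4,4)% 3/5
Row 5: (5,1)@ 2/2 · (5,3)@ 1/4 · (5,4)% 2/3
The smallest same-type fraction is 0/4 at (3,4), which reduces to 0/1. Any threshold above that leaves this resident unsatisfied.

0/1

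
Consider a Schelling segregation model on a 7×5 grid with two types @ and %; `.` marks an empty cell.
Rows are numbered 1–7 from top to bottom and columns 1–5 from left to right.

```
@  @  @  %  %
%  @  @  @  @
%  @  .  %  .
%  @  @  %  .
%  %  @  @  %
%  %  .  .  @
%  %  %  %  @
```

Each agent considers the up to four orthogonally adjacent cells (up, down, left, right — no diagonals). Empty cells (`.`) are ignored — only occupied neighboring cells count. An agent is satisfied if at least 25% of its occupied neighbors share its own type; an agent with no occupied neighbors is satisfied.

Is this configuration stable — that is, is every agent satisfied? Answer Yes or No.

Row 1: (1,1)@ 1/2 satisfied · (1,2)@ 3/3 satisfied · (1,3)@ 2/3 satisfied · (1,4)% 1/3 satisfied · (1,5)% 1/2 satisfied
Row 2: (2,1)% 1/3 satisfied · (2,2)@ 3/4 satisfied · (2,3)@ 3/3 satisfied · (2,4)@ 2/4 satisfied · (2,5)@ 1/2 satisfied
Row 3: (3,1)% 2/3 satisfied · (3,2)@ 2/3 satisfied · (3,4)% 1/2 satisfied
Row 4: (4,1)% 2/3 satisfied · (4,2)@ 2/4 satisfied · (4,3)@ 2/3 satisfied · (4,4)% 1/3 satisfied
Row 5: (5,1)% 3/3 satisfied · (5,2)% 2/4 satisfied · (5,3)@ 2/3 satisfied · (5,4)@ 1/3 satisfied · (5,5)% 0/2 not
Row 6: (6,1)% 3/3 satisfied · (6,2)% 3/3 satisfied · (6,5)@ 1/2 satisfied
Row 7: (7,1)% 2/2 satisfied · (7,2)% 3/3 satisfied · (7,3)% 2/2 satisfied · (7,4)% 1/2 satisfied · (7,5)@ 1/2 satisfied
For instance (5,5) has only 0/2 same-type neighbors, below 1/4.

No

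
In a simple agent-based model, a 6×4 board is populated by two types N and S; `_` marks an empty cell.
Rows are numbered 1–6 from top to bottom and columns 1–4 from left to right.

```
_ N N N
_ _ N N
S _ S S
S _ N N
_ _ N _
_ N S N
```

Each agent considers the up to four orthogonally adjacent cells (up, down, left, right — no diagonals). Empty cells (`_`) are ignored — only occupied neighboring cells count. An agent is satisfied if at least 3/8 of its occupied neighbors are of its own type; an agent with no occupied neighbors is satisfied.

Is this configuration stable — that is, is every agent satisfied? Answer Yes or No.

No

(1,2)N 1/1 ok
(1,3)N 3/3 ok
(1,4)N 2/2 ok
(2,3)N 2/3 ok
(2,4)N 2/3 ok
(3,1)S 1/1 ok
(3,3)S 1/3 unhappy
(3,4)S 1/3 unhappy
(4,1)S 1/1 ok
(4,3)N 2/3 ok
(4,4)N 1/2 ok
(5,3)N 1/2 ok
(6,2)N 0/1 unhappy
(6,3)S 0/3 unhappy
(6,4)N 0/1 unhappy
For instance (3,3) has only 1/3 same-type neighbors, below 3/8.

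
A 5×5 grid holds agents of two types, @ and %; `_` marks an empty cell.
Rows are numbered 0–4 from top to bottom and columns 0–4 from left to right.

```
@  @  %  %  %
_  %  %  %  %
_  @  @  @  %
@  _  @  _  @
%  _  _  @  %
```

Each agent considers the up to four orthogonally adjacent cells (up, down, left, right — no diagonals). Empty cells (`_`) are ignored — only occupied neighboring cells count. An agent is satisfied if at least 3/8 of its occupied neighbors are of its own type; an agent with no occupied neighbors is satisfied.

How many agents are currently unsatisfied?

9

(0,0)@ 1/1 satisfied
(0,1)@ 1/3 not
(0,2)% 2/3 satisfied
(0,3)% 3/3 satisfied
(0,4)% 2/2 satisfied
(1,1)% 1/3 not
(1,2)% 3/4 satisfied
(1,3)% 3/4 satisfied
(1,4)% 3/3 satisfied
(2,1)@ 1/2 satisfied
(2,2)@ 3/4 satisfied
(2,3)@ 1/3 not
(2,4)% 1/3 not
(3,0)@ 0/1 not
(3,2)@ 1/1 satisfied
(3,4)@ 0/2 not
(4,0)% 0/1 not
(4,3)@ 0/1 not
(4,4)% 0/2 not
Unsatisfied: (0,1), (1,1), (2,3), (2,4), (3,0), (3,4), (4,0), (4,3), (4,4) — 9 in total.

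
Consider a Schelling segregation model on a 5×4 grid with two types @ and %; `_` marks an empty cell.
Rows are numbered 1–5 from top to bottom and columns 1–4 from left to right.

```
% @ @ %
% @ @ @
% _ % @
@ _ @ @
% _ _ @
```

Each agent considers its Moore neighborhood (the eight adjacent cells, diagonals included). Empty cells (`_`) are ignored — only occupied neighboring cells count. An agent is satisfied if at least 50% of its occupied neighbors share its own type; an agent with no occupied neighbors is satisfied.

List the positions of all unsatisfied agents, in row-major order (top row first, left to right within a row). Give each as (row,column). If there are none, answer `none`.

(1,1), (1,4), (2,2), (3,1), (3,3), (4,1), (5,1)

(1,1)% 1/3 unhappy
(1,2)@ 3/5 ok
(1,3)@ 4/5 ok
(1,4)% 0/3 unhappy
(2,1)% 2/4 ok
(2,2)@ 3/7 unhappy
(2,3)@ 5/7 ok
(2,4)@ 3/5 ok
(3,1)% 1/3 unhappy
(3,3)% 0/6 unhappy
(3,4)@ 4/5 ok
(4,1)@ 0/2 unhappy
(4,3)@ 3/4 ok
(4,4)@ 3/4 ok
(5,1)% 0/1 unhappy
(5,4)@ 2/2 ok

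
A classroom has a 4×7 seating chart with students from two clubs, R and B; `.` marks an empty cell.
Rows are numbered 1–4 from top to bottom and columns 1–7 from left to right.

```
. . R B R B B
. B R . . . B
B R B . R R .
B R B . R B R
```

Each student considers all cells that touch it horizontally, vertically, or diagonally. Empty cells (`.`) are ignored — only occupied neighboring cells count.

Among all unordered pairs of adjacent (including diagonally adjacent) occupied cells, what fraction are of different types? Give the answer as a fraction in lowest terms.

3/5

Scan each occupied cell's neighbors to the right and below (and the two forward diagonals) so each pair is counted once.
From row 1: 5 unlike of 9 pairs (running 5/9).
From row 2: 4 unlike of 7 pairs (running 9/16).
From row 3: 8 unlike of 15 pairs (running 17/31).
From row 4: 4 unlike of 4 pairs (running 21/35).
Total adjacent occupied pairs: 35; unlike-type pairs: 21.
21/35 reduces to 3/5.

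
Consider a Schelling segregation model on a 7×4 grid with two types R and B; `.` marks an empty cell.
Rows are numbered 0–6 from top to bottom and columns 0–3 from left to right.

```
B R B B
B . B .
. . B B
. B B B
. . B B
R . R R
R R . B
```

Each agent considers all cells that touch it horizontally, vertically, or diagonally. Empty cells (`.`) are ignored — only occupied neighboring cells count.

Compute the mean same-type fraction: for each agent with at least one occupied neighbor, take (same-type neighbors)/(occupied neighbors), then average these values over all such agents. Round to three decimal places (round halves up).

(0,0)B 1/2
(0,1)R 0/4
(0,2)B 2/3
(0,3)B 2/2
(1,0)B 1/2
(1,2)B 4/5
(2,2)B 5/5
(2,3)B 4/4
(3,1)B 3/3
(3,2)B 6/6
(3,3)B 5/5
(4,2)B 4/6
(4,3)B 3/5
(5,0)R 2/2
(5,2)R 2/5
(5,3)R 1/4
(6,0)R 2/2
(6,1)R 3/3
(6,3)B 0/2
Sum over 19 agents: 1/2 + 0/4 + 2/3 + 2/2 + 1/2 + 4/5 + 5/5 + 4/4 + 3/3 + 6/6 + 5/5 + 4/6 + 3/5 + 2/2 + 2/5 + 1/4 + 2/2 + 3/3 + 0/2 = 803/60; mean = 803/60 ÷ 19 = 803/1140 = 0.704385… → 0.704.

0.704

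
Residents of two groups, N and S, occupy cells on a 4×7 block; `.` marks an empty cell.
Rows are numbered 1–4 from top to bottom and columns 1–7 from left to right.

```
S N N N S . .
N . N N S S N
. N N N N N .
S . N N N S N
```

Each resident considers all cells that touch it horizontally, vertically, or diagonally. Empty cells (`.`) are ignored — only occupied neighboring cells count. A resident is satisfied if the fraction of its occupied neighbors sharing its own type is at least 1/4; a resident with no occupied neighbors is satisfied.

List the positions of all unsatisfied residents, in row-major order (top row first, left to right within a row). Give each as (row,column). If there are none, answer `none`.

(1,1), (4,1), (4,6)

Row 1: (1,1)S 0/2 unhappy · (1,2)N 3/4 ok · (1,3)N 4/4 ok · (1,4)N 3/5 ok · (1,5)S 2/4 ok
Row 2: (2,1)N 2/3 ok · (2,3)N 7/7 ok · (2,4)N 6/8 ok · (2,5)S 2/7 ok · (2,6)S 2/5 ok · (2,7)N 1/2 ok
Row 3: (3,2)N 4/5 ok · (3,3)N 6/6 ok · (3,4)N 7/8 ok · (3,5)N 5/8 ok · (3,6)N 4/7 ok
Row 4: (4,1)S 0/1 unhappy · (4,3)N 4/4 ok · (4,4)N 5/5 ok · (4,5)N 4/5 ok · (4,6)S 0/4 unhappy · (4,7)N 1/2 ok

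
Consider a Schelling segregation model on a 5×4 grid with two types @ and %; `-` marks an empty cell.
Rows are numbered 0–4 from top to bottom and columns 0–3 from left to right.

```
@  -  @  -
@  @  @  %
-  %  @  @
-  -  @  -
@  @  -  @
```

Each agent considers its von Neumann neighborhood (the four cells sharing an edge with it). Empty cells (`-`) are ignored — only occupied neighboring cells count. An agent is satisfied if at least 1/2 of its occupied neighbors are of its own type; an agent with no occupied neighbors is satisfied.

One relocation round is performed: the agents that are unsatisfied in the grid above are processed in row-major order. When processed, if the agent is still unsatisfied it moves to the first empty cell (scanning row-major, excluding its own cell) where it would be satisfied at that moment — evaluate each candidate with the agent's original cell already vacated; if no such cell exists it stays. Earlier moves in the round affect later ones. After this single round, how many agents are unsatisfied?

Initially unsatisfied (in order): (1,3), (2,1).
  (1,3) → (2,0).
  (2,1) → (3,0).
Resulting grid:
@ - @ -
@ @ @ -
% - @ @
% - @ -
@ @ - @
All satisfied now.

0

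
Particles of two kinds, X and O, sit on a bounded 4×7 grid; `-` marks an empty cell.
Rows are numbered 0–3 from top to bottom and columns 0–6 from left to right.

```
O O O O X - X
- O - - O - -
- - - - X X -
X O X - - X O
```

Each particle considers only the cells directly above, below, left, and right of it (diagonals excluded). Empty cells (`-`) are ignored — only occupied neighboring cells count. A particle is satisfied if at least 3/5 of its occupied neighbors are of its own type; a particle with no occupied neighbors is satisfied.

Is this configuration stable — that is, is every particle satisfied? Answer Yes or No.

Row 0: (0,0)O 1/1 satisfied · (0,1)O 3/3 satisfied · (0,2)O 2/2 satisfied · (0,3)O 1/2 not · (0,4)X 0/2 not · (0,6)X 0/0 satisfied
Row 1: (1,1)O 1/1 satisfied · (1,4)O 0/2 not
Row 2: (2,4)X 1/2 not · (2,5)X 2/2 satisfied
Row 3: (3,0)X 0/1 not · (3,1)O 0/2 not · (3,2)X 0/1 not · (3,5)X 1/2 not · (3,6)O 0/1 not
For instance (0,3) has only 1/2 same-type neighbors, below 3/5.

No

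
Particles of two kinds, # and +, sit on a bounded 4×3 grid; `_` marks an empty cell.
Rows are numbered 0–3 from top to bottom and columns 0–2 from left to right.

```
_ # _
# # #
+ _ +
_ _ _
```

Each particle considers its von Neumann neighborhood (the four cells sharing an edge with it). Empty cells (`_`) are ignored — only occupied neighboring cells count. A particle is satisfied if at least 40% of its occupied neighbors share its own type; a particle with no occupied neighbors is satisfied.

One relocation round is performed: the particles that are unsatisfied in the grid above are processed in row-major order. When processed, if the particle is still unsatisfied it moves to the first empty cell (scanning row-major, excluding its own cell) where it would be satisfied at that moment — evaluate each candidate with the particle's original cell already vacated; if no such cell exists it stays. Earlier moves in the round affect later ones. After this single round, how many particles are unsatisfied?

0

Initially unsatisfied (in order): (2,0), (2,2).
  (2,0) → (2,1).
  (2,2): now satisfied by earlier moves; stays.
Resulting grid:
_ # _
# # #
_ + +
_ _ _
All satisfied now.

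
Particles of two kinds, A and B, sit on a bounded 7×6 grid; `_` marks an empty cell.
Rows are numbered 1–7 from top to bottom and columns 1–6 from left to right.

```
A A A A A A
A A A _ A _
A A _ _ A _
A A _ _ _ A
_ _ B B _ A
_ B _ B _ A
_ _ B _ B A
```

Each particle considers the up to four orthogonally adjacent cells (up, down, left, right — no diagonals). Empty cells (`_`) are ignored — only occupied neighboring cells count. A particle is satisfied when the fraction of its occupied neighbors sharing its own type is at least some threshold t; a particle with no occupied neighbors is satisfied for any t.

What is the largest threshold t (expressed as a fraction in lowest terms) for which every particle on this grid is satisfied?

(1,1)A 2/2
(1,2)A 3/3
(1,3)A 3/3
(1,4)A 2/2
(1,5)A 3/3
(1,6)A 1/1
(2,1)A 3/3
(2,2)A 4/4
(2,3)A 2/2
(2,5)A 2/2
(3,1)A 3/3
(3,2)A 3/3
(3,5)A 1/1
(4,1)A 2/2
(4,2)A 2/2
(4,6)A 1/1
(5,3)B 1/1
(5,4)B 2/2
(5,6)A 2/2
(6,2)B — no occupied neighbors
(6,4)B 1/1
(6,6)A 2/2
(7,3)B — no occupied neighbors
(7,5)B 0/1
(7,6)A 1/2
The smallest same-type fraction is 0/1 at (7,5), which reduces to 0/1. Any threshold above that leaves this particle unsatisfied.

0/1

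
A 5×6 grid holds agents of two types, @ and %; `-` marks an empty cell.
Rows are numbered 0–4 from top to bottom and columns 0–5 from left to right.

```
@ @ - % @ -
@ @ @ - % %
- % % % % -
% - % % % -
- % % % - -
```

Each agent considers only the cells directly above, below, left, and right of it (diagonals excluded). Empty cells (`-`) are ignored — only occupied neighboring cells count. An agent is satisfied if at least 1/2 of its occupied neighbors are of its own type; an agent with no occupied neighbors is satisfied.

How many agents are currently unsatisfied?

2

Row 0: (0,0)@ 2/2 ✓ · (0,1)@ 2/2 ✓ · (0,3)% 0/1 ✗ · (0,4)@ 0/2 ✗
Row 1: (1,0)@ 2/2 ✓ · (1,1)@ 3/4 ✓ · (1,2)@ 1/2 ✓ · (1,4)% 2/3 ✓ · (1,5)% 1/1 ✓
Row 2: (2,1)% 1/2 ✓ · (2,2)% 3/4 ✓ · (2,3)% 3/3 ✓ · (2,4)% 3/3 ✓
Row 3: (3,0)% 0/0 ✓ · (3,2)% 3/3 ✓ · (3,3)% 4/4 ✓ · (3,4)% 2/2 ✓
Row 4: (4,1)% 1/1 ✓ · (4,2)% 3/3 ✓ · (4,3)% 2/2 ✓
Unsatisfied: (0,3), (0,4) — 2 in total.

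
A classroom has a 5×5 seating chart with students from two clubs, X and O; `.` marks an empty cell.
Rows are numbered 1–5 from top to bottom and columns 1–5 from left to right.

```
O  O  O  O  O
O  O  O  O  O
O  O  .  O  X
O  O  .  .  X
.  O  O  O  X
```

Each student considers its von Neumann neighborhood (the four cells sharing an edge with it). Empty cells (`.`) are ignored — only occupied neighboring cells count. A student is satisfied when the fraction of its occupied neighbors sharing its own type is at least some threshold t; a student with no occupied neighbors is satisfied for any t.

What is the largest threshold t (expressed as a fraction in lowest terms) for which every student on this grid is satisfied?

1/3

(1,1)O 2/2
(1,2)O 3/3
(1,3)O 3/3
(1,4)O 3/3
(1,5)O 2/2
(2,1)O 3/3
(2,2)O 4/4
(2,3)O 3/3
(2,4)O 4/4
(2,5)O 2/3
(3,1)O 3/3
(3,2)O 3/3
(3,4)O 1/2
(3,5)X 1/3
(4,1)O 2/2
(4,2)O 3/3
(4,5)X 2/2
(5,2)O 2/2
(5,3)O 2/2
(5,4)O 1/2
(5,5)X 1/2
The smallest same-type fraction is 1/3 at (3,5), which reduces to 1/3. Any threshold above that leaves this student unsatisfied.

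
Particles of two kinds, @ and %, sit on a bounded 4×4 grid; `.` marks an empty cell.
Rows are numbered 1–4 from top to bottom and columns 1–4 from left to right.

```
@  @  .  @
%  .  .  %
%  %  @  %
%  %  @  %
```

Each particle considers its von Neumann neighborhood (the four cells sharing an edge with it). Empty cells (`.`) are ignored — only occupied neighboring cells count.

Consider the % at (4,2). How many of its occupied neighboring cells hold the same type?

2

Occupied neighbors of (4,2): (3,2)=%, (4,1)=%, (4,3)=@.
Same type (%): 2 of 3.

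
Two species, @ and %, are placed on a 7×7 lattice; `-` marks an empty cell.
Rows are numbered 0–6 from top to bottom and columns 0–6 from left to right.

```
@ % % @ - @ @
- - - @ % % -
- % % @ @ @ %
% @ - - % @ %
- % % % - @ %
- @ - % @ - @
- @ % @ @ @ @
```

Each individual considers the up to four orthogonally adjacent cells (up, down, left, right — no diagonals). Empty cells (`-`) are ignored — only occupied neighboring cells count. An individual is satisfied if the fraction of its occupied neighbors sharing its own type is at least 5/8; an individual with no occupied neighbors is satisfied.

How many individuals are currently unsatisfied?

(0,0)@ 0/1 unhappy
(0,1)% 1/2 unhappy
(0,2)% 1/2 unhappy
(0,3)@ 1/2 unhappy
(0,5)@ 1/2 unhappy
(0,6)@ 1/1 ok
(1,3)@ 2/3 ok
(1,4)% 1/3 unhappy
(1,5)% 1/3 unhappy
(2,1)% 1/2 unhappy
(2,2)% 1/2 unhappy
(2,3)@ 2/3 ok
(2,4)@ 2/4 unhappy
(2,5)@ 2/4 unhappy
(2,6)% 1/2 unhappy
(3,0)% 0/1 unhappy
(3,1)@ 0/3 unhappy
(3,4)% 0/2 unhappy
(3,5)@ 2/4 unhappy
(3,6)% 2/3 ok
(4,1)% 1/3 unhappy
(4,2)% 2/2 ok
(4,3)% 2/2 ok
(4,5)@ 1/2 unhappy
(4,6)% 1/3 unhappy
(5,1)@ 1/2 unhappy
(5,3)% 1/3 unhappy
(5,4)@ 1/2 unhappy
(5,6)@ 1/2 unhappy
(6,1)@ 1/2 unhappy
(6,2)% 0/2 unhappy
(6,3)@ 1/3 unhappy
(6,4)@ 3/3 ok
(6,5)@ 2/2 ok
(6,6)@ 2/2 ok
Unsatisfied: (0,0), (0,1), (0,2), (0,3), (0,5), (1,4), (1,5), (2,1), (2,2), (2,4), (2,5), (2,6), (3,0), (3,1), (3,4), (3,5), (4,1), (4,5), (4,6), (5,1), (5,3), (5,4), (5,6), (6,1), (6,2), (6,3) — 26 in total.

26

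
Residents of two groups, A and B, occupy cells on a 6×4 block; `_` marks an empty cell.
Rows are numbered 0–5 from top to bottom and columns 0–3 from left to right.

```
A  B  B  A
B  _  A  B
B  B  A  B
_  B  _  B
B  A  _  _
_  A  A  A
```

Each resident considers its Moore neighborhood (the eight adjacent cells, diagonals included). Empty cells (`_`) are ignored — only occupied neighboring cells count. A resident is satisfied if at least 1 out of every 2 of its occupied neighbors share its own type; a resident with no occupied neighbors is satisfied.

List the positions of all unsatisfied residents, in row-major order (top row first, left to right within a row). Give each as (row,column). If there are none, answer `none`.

(0,0), (0,3), (1,2), (1,3), (2,2), (4,0)

(0,0)A 0/2 unhappy
(0,1)B 2/4 ok
(0,2)B 2/4 ok
(0,3)A 1/3 unhappy
(1,0)B 3/4 ok
(1,2)A 2/7 unhappy
(1,3)B 2/5 unhappy
(2,0)B 3/3 ok
(2,1)B 3/5 ok
(2,2)A 1/6 unhappy
(2,3)B 2/4 ok
(3,1)B 3/5 ok
(3,3)B 1/2 ok
(4,0)B 1/3 unhappy
(4,1)A 2/4 ok
(5,1)A 2/3 ok
(5,2)A 3/3 ok
(5,3)A 1/1 ok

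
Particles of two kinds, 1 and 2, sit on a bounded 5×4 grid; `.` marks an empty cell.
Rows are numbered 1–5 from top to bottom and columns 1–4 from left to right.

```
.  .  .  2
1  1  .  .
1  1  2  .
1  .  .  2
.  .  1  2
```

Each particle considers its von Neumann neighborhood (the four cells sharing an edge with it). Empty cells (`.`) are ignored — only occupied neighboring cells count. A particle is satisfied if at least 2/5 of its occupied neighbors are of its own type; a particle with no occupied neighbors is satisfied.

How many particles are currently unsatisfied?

Row 1: (1,4)2 0/0 ✓
Row 2: (2,1)1 2/2 ✓ · (2,2)1 2/2 ✓
Row 3: (3,1)1 3/3 ✓ · (3,2)1 2/3 ✓ · (3,3)2 0/1 ✗
Row 4: (4,1)1 1/1 ✓ · (4,4)2 1/1 ✓
Row 5: (5,3)1 0/1 ✗ · (5,4)2 1/2 ✓
Unsatisfied: (3,3), (5,3) — 2 in total.

2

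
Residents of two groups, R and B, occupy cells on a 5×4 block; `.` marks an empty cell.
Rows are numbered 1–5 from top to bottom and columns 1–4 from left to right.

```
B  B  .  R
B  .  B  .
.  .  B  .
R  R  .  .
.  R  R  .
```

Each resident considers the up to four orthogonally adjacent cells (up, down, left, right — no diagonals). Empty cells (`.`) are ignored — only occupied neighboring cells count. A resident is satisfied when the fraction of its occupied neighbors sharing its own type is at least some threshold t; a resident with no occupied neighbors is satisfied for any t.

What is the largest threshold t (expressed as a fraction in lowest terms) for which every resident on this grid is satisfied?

(1,1)B 2/2
(1,2)B 1/1
(1,4)R — no occupied neighbors
(2,1)B 1/1
(2,3)B 1/1
(3,3)B 1/1
(4,1)R 1/1
(4,2)R 2/2
(5,2)R 2/2
(5,3)R 1/1
The smallest same-type fraction is 2/2 at (1,1), which reduces to 1/1. Any threshold above that leaves this resident unsatisfied.

1/1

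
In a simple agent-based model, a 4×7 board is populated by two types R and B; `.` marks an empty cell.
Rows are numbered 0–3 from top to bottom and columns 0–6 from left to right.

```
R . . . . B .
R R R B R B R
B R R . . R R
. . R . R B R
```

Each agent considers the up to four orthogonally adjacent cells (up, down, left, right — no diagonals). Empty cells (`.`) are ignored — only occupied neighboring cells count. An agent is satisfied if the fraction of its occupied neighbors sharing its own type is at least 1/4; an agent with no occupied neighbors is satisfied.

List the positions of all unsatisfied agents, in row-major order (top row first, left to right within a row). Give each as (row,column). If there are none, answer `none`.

(1,3), (1,4), (2,0), (3,4), (3,5)

(0,0)R 1/1 ok
(0,5)B 1/1 ok
(1,0)R 2/3 ok
(1,1)R 3/3 ok
(1,2)R 2/3 ok
(1,3)B 0/2 unhappy
(1,4)R 0/2 unhappy
(1,5)B 1/4 ok
(1,6)R 1/2 ok
(2,0)B 0/2 unhappy
(2,1)R 2/3 ok
(2,2)R 3/3 ok
(2,5)R 1/3 ok
(2,6)R 3/3 ok
(3,2)R 1/1 ok
(3,4)R 0/1 unhappy
(3,5)B 0/3 unhappy
(3,6)R 1/2 ok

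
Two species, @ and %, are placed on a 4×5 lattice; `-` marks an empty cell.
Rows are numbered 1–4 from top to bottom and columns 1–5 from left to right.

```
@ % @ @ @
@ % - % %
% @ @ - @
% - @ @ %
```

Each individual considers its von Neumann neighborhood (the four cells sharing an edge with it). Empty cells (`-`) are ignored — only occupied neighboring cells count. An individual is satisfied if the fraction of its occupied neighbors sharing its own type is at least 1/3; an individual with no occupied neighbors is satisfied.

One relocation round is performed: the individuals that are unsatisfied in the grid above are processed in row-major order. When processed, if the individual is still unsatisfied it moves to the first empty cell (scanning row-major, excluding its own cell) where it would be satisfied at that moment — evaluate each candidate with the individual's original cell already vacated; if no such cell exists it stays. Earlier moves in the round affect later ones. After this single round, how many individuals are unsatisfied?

1

Initially unsatisfied (in order): (3,5), (4,5).
  (3,5) → (2,3).
  (4,5) → (3,4).
Resulting grid:
@ % @ @ @
@ % @ % %
% @ @ % -
% - @ @ -
Unsatisfied now: (2,2).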